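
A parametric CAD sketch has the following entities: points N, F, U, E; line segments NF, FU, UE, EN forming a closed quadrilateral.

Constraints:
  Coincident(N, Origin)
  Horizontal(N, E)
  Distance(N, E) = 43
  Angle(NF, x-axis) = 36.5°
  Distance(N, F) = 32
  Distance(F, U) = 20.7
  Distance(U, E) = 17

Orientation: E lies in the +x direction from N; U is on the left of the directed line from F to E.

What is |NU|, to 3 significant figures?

49.2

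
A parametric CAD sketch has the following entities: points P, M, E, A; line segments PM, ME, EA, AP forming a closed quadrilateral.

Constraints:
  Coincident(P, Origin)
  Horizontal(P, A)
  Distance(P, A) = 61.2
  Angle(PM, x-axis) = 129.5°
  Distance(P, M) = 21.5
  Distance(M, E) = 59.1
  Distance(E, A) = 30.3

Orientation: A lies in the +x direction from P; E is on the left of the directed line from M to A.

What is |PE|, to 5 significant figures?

51.486

Checks: |ME| = 59.10 ✓; |EA| = 30.30 ✓.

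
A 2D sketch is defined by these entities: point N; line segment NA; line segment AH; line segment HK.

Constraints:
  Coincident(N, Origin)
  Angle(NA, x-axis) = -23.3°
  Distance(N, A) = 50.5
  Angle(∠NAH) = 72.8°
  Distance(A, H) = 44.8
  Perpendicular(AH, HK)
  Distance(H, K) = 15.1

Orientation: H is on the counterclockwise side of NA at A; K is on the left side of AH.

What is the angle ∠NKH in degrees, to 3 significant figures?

138°

N is at the origin; NA runs at -23.3° with length 50.5, so A = 50.5·(cos -23.3°, sin -23.3°) = (46.4, -20.0). ∠NAH = 72.8°, so AH runs at -23.3° + (180° − 72.8°) = 83.9° from the x-axis; with |AH| = 44.8, H = A + 44.8·(cos 83.9°, sin 83.9°) = (51.1, 24.6). AH is perpendicular to HK; with |HK| = 15.1 on the left of AH, K = H + 15.1·(-0.994, 0.106) = (36.1, 26.2). Then cos ∠NKH = KN·KH / (|KN||KH|), giving 138°.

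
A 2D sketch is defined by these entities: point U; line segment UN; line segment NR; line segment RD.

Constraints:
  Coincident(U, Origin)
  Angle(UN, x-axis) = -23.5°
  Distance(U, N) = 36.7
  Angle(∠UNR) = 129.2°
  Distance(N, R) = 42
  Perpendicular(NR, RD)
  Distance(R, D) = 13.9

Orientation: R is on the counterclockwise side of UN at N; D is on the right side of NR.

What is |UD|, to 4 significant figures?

77.74

∠UNR = 129.2°, so NR runs at -23.5° + (180° − 129.2°) = 27.30° from the x-axis; with |NR| = 42.0, R = N + 42.0·(cos 27.30°, sin 27.30°) = (70.98, 4.629). The perpendicularity gives RD at right angles to NR; with |RD| = 13.9 on the right of NR, D = R + 13.9·(0.4586, -0.8886) = (77.35, -7.723). Then |UD| = |D − U| = 77.74.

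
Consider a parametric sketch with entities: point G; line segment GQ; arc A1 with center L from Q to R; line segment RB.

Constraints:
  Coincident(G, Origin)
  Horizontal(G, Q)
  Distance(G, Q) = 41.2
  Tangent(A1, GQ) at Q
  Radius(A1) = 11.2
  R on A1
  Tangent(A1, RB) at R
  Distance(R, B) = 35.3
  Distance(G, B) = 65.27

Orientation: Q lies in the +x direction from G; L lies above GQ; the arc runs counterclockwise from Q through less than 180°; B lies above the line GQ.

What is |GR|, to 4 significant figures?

53.89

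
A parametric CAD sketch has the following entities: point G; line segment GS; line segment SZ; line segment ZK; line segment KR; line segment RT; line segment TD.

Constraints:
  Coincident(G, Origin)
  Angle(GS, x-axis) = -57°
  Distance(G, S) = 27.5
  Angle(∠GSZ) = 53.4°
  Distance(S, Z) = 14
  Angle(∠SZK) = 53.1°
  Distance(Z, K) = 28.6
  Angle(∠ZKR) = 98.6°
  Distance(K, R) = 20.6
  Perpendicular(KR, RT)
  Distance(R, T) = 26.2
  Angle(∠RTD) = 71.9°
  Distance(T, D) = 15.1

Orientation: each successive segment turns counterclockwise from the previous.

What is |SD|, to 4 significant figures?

1.808

G is at the origin; GS runs at -57.0° with length 27.5, so S = (14.98, -23.06). ∠GSZ = 53.4° gives SZ at 69.60° from the x-axis; with |SZ| = 14.0, Z = (19.86, -9.941). ∠SZK = 53.1° gives ZK at -163.5° from the x-axis; with |ZK| = 28.6, K = (-7.565, -18.06). ∠ZKR = 98.6° gives KR at -82.10° from the x-axis; with |KR| = 20.6, R = (-4.733, -38.47). KR ⟂ RT, so RT runs at 7.900°; with |RT| = 26.2, T = (21.22, -34.87). ∠RTD = 71.9° gives TD at 116.0° from the x-axis; with |TD| = 15.1, D = (14.60, -21.30). Then |SD| = |D − S| = 1.808.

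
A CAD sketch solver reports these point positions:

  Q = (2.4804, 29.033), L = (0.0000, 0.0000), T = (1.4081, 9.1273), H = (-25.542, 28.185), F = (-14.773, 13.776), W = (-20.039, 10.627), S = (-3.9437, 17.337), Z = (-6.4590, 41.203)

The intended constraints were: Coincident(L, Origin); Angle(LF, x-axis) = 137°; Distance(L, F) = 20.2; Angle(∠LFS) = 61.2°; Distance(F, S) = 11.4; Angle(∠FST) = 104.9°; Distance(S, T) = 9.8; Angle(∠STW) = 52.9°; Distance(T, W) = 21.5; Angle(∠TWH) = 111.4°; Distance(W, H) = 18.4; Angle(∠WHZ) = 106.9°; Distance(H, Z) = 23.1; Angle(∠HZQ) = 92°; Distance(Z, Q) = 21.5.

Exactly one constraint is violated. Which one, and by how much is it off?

Distance(Z, Q) = 21.5 — off by 6.40.

L = (0.00, 0.00) ✓; LF at 137.0° ✓; |LF| = 20.20 ✓; ∠LFS = 61.20° ✓; |FS| = 11.40 ✓; ∠FST = 104.9° ✓; |ST| = 9.800 ✓; ∠STW = 52.90° ✓; |TW| = 21.50 ✓; ∠TWH = 111.4° ✓; |WH| = 18.40 ✓; ∠WHZ = 106.9° ✓; |HZ| = 23.10 ✓; ∠HZQ = 92.00° ✓; |ZQ| = 15.10 ✗.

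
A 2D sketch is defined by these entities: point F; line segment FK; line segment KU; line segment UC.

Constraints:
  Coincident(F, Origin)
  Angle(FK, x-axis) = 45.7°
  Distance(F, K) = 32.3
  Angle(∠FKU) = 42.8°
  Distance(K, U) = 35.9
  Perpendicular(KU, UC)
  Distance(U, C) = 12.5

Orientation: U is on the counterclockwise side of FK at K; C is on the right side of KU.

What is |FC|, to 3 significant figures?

36.5

F is at the origin; FK runs at 45.7° with length 32.3, so K = 32.3·(cos 45.7°, sin 45.7°) = (22.6, 23.1). ∠FKU = 42.8°, so KU runs at 45.7° + (180° − 42.8°) = 183° from the x-axis; with |KU| = 35.9, U = K + 35.9·(cos 183°, sin 183°) = (-13.3, 21.3). KU is perpendicular to UC; with |UC| = 12.5 on the right of KU, C = U + 12.5·(-0.0506, 0.999) = (-13.9, 33.8). Then |FC| = |C − F| = 36.5.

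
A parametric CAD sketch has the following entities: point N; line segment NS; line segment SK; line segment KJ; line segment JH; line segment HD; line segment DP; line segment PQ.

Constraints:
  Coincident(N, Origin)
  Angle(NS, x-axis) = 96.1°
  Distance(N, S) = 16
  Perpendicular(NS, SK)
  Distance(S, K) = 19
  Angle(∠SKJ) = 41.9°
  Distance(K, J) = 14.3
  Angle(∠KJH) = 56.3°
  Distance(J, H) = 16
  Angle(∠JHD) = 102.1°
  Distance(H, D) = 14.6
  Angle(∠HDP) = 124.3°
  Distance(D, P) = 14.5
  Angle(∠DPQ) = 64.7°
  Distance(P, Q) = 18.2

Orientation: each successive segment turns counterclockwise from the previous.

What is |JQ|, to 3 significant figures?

8.19

N is at the origin; NS runs at 96.1° with length 16.0, so S = (-1.70, 15.9). NS ⟂ SK, so SK runs at -174°; with |SK| = 19.0, K = (-20.6, 13.9). ∠SKJ = 41.9° gives KJ at -35.8° from the x-axis; with |KJ| = 14.3, J = (-8.99, 5.53). ∠KJH = 56.3° gives JH at 87.9° from the x-axis; with |JH| = 16.0, H = (-8.41, 21.5). ∠JHD = 102.1° gives HD at 166° from the x-axis; with |HD| = 14.6, D = (-22.6, 25.1). ∠HDP = 124.3° gives DP at -138° from the x-axis; with |DP| = 14.5, P = (-33.4, 15.5). ∠DPQ = 64.7° gives PQ at -23.2° from the x-axis; with |PQ| = 18.2, Q = (-16.7, 8.32). Then |JQ| = |Q − J| = 8.19.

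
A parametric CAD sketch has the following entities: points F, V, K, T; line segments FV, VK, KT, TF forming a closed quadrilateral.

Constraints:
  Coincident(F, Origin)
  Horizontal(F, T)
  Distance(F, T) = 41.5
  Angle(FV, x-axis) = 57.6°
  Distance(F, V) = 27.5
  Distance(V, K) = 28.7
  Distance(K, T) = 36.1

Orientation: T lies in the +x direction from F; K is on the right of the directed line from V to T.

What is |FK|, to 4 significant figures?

6.897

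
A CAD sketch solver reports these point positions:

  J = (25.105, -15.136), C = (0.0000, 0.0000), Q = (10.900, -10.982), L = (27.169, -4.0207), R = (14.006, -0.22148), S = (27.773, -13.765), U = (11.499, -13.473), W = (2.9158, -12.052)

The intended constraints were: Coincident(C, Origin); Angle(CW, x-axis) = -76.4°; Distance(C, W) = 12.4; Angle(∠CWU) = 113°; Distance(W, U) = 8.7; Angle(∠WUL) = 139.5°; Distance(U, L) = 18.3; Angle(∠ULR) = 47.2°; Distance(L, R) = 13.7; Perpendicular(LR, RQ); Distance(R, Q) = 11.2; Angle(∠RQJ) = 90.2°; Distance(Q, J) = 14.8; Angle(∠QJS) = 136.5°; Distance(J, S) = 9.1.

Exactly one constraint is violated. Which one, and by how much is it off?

Distance(J, S) = 9.1 — off by 6.10.

C = (0.00, 0.00) ✓; CW at -76.40° ✓; |CW| = 12.40 ✓; ∠CWU = 113.0° ✓; |WU| = 8.700 ✓; ∠WUL = 139.5° ✓; |UL| = 18.30 ✓; ∠ULR = 47.20° ✓; |LR| = 13.70 ✓; ∠(LR, RQ) = 90.00° ✓; |RQ| = 11.20 ✓; ∠RQJ = 90.20° ✓; |QJ| = 14.80 ✓; ∠QJS = 136.5° ✓; |JS| = 3.000 ✗.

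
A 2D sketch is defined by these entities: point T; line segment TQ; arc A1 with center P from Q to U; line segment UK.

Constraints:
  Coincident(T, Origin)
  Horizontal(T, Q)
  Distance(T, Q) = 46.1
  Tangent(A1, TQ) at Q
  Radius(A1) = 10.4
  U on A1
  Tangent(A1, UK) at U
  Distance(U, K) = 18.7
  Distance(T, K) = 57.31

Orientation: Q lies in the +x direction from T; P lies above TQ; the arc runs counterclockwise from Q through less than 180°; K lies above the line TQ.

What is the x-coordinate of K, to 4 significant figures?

47.72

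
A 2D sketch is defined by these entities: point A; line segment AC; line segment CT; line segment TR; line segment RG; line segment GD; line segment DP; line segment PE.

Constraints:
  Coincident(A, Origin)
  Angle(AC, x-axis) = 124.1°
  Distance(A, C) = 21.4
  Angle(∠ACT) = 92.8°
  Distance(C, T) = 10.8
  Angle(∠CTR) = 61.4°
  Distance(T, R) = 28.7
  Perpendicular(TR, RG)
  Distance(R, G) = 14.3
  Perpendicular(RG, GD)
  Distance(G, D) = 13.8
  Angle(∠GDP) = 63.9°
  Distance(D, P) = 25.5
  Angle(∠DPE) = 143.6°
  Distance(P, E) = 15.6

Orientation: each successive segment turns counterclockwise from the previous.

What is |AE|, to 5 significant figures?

22.269

A is at the origin; AC runs at 124.1° with length 21.4, so C = (-11.998, 17.720). ∠ACT = 92.8° gives CT at -148.70° from the x-axis; with |CT| = 10.8, T = (-21.226, 12.110). ∠CTR = 61.4° gives TR at -30.100° from the x-axis; with |TR| = 28.7, R = (3.6040, -2.2837). The perpendicularity gives RG at right angles to TR, so RG runs at 59.900°; with |RG| = 14.3, G = (10.776, 10.088). The perpendicularity gives GD at right angles to RG, so GD runs at 149.90°; with |GD| = 13.8, D = (-1.1635, 17.009). ∠GDP = 63.9° gives DP at -94.000° from the x-axis; with |DP| = 25.5, P = (-2.9423, -8.4290). ∠DPE = 143.6° gives PE at -57.600° from the x-axis; with |PE| = 15.6, E = (5.4166, -21.601). Then |AE| = |E − A| = 22.269.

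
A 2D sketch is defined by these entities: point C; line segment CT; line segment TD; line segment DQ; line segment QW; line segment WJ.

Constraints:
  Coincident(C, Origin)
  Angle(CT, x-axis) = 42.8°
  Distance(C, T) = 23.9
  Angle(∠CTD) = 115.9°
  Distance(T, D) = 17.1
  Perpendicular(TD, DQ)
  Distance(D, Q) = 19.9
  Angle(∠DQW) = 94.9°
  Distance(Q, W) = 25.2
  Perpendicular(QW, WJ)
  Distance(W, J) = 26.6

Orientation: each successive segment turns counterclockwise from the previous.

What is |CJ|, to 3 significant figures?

26.0

∠DQW = 94.9° gives QW at -78.0° from the x-axis; with |QW| = 25.2, W = (-1.24, 2.17). The perpendicularity gives WJ at right angles to QW, so WJ runs at 12.0°; with |WJ| = 26.6, J = (24.8, 7.70). Then |CJ| = |J − C| = 26.0.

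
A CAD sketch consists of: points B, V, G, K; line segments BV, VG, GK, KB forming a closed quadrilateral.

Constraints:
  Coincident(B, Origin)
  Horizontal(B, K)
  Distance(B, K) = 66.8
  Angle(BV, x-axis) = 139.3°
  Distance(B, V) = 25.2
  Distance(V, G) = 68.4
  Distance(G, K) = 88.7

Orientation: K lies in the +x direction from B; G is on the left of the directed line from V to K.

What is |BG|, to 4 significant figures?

76.11

B is at the origin; BK is horizontal with |BK| = 66.8 and K in +x, so K = (66.8, 0). BV runs at 139.3° with |BV| = 25.2, so V = (-19.10, 16.43). G is determined by |VG| = 68.4 and |GK| = 88.7 together: it lies at the intersection of circle(V, 68.4) and circle(K, 88.7). With |VK| = 87.46, the foot of the radical line on VK is 25.50 from V and the perpendicular offset is √(68.4² − 25.50²) = 63.47. Taking the left-of-VK solution: G = (17.87, 73.98).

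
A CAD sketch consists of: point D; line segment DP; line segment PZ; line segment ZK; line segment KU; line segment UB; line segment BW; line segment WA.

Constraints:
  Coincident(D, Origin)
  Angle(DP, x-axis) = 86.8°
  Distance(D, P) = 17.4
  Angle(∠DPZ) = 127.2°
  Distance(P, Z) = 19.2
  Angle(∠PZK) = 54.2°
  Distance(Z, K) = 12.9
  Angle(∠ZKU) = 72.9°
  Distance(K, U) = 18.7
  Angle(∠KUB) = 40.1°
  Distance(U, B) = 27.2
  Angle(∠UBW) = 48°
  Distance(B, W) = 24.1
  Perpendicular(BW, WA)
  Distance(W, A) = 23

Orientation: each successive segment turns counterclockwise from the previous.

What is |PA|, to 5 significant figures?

6.9077

D is at the origin; DP runs at 86.8° with length 17.4, so P = (0.97129, 17.373). ∠DPZ = 127.2° gives PZ at 139.60° from the x-axis; with |PZ| = 19.2, Z = (-13.650, 29.817). ∠PZK = 54.2° gives ZK at -94.600° from the x-axis; with |ZK| = 12.9, K = (-14.685, 16.958). ∠ZKU = 72.9° gives KU at 12.500° from the x-axis; with |KU| = 18.7, U = (3.5719, 21.006). ∠KUB = 40.1° gives UB at 152.40° from the x-axis; with |UB| = 27.2, B = (-20.533, 33.607). ∠UBW = 48.0° gives BW at -75.600° from the x-axis; with |BW| = 24.1, W = (-14.539, 10.265). BW is perpendicular to WA, so WA runs at 14.400°; with |WA| = 23.0, A = (7.7380, 15.984). Then |PA| = |A − P| = 6.9077.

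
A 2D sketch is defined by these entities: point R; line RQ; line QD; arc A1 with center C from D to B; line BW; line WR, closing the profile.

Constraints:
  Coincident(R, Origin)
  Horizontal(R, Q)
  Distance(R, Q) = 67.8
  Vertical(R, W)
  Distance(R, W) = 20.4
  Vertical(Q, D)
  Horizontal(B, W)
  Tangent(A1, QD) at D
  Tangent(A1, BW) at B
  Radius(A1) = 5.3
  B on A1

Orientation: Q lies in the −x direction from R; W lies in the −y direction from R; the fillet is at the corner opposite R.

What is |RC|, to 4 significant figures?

64.30

R and W share the same x with |RW| = 20.4 and W on the −y side, so W = (0.000, -20.40). The virtual corner opposite R is at (-67.80, -20.40). A1 meets QD tangentially, so CD is at right angles to QD and since A1 is tangent to BW there, CB ⟂ BW, with radius 5.3, so the center C sits 5.3 in from both sides at C = (-62.50, -15.10). Then |RC| = |C − R| = 64.30.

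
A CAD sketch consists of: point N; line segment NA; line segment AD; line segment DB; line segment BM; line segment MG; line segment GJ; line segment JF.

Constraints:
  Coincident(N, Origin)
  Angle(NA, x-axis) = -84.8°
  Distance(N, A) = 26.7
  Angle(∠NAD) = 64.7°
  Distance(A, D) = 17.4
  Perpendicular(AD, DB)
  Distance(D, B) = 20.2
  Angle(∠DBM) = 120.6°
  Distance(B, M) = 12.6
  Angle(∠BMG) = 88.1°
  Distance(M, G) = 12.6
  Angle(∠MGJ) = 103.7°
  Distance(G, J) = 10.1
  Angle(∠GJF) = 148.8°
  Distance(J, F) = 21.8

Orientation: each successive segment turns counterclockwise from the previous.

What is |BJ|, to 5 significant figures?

14.837

N is at the origin; NA runs at -84.8° with length 26.7, so A = (2.4199, -26.590). ∠NAD = 64.7° gives AD at 30.500° from the x-axis; with |AD| = 17.4, D = (17.412, -17.759). AD ⟂ DB, so DB runs at 120.50°; with |DB| = 20.2, B = (7.1600, -0.35404). ∠DBM = 120.6° gives BM at 179.90° from the x-axis; with |BM| = 12.6, M = (-5.4400, -0.33205). ∠BMG = 88.1° gives MG at -88.200° from the x-axis; with |MG| = 12.6, G = (-5.0442, -12.926). ∠MGJ = 103.7° gives GJ at -11.900° from the x-axis; with |GJ| = 10.1, J = (4.8387, -15.008). Then |BJ| = |J − B| = 14.837.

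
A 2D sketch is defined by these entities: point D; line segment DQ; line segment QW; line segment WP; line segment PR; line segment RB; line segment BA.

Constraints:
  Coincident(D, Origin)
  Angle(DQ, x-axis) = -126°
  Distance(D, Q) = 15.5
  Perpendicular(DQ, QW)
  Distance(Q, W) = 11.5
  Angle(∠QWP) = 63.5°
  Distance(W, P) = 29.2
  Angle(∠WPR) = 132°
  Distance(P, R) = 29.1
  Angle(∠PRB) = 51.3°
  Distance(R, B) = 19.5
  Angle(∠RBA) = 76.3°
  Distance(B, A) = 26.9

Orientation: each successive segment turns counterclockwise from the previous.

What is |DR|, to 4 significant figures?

34.83

∠QWP = 63.5° gives WP at 80.50° from the x-axis; with |WP| = 29.2, P = (5.012, 9.500). ∠WPR = 132.0° gives PR at 128.5° from the x-axis; with |PR| = 29.1, R = (-13.10, 32.27). Then |DR| = |R − D| = 34.83.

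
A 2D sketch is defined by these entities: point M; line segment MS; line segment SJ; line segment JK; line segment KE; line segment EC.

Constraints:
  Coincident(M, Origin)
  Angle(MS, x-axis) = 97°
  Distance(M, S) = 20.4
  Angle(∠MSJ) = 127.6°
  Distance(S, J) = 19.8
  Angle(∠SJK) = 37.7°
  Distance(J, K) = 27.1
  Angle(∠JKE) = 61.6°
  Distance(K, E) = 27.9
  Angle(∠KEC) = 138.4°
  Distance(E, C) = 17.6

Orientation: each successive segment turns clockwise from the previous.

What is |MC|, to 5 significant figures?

44.839

M is at the origin; MS runs at 97.0° with length 20.4, so S = (-2.4861, 20.248). ∠MSJ = 127.6° gives SJ at 44.600° from the x-axis; with |SJ| = 19.8, J = (11.612, 34.151). ∠SJK = 37.7° gives JK at -97.700° from the x-axis; with |JK| = 27.1, K = (7.9810, 7.2949). ∠JKE = 61.6° gives KE at 143.90° from the x-axis; with |KE| = 27.9, E = (-14.562, 23.734). ∠KEC = 138.4° gives EC at 102.30° from the x-axis; with |EC| = 17.6, C = (-18.311, 40.930). Then |MC| = |C − M| = 44.839.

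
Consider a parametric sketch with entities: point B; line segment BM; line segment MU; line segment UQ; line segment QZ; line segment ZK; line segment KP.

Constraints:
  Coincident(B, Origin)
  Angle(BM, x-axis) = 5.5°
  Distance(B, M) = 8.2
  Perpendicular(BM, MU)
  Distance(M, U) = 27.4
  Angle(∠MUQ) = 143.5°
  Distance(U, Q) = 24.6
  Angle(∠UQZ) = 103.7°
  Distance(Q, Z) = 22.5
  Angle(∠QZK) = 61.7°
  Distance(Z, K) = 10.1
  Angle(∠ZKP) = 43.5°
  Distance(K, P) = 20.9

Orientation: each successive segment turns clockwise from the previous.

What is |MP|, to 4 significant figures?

60.89

B is at the origin; BM runs at 5.5° with length 8.2, so M = (8.162, 0.7859). BM is perpendicular to MU, so MU runs at -84.50°; with |MU| = 27.4, U = (10.79, -26.49). ∠MUQ = 143.5° gives UQ at -121.0° from the x-axis; with |UQ| = 24.6, Q = (-1.882, -47.57). ∠UQZ = 103.7° gives QZ at 162.7° from the x-axis; with |QZ| = 22.5, Z = (-23.36, -40.88). ∠QZK = 61.7° gives ZK at 44.40° from the x-axis; with |ZK| = 10.1, K = (-16.15, -33.82). ∠ZKP = 43.5° gives KP at -92.10° from the x-axis; with |KP| = 20.9, P = (-16.91, -54.70). Then |MP| = |P − M| = 60.89.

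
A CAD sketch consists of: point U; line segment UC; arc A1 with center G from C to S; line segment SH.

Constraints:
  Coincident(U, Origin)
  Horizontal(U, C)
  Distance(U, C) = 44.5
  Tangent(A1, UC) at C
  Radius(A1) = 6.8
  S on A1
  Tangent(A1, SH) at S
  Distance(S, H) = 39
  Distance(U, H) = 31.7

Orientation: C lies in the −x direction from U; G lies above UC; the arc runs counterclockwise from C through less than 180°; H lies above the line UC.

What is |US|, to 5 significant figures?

39.772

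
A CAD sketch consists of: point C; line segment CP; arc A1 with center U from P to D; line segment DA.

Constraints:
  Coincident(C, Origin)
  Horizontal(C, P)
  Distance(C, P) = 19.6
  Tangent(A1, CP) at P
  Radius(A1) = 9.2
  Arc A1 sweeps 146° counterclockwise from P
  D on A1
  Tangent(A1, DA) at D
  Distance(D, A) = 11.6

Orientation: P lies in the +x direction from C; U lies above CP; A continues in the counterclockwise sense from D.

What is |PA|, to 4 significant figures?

23.74

C is at the origin; C and P share the same y with |CP| = 19.6 and P on the +x side, so P = (19.60, 0.000). Tangency of A1 to CP means the radius UP is perpendicular to CP, so U = P + (0, 9.2) = (19.60, 9.200). On A1, P sits at bearing -90° from U; a 146° counterclockwise sweep puts D at bearing 56°, so D = U + 9.2·(cos 56°, sin 56°) = (24.74, 16.83). A1 meets DA tangentially, so UD is at right angles to DA, so DA runs along (−sin 56°, cos 56°); with |DA| = 11.6, A = (15.13, 23.31). Then |PA| = |A − P| = 23.74.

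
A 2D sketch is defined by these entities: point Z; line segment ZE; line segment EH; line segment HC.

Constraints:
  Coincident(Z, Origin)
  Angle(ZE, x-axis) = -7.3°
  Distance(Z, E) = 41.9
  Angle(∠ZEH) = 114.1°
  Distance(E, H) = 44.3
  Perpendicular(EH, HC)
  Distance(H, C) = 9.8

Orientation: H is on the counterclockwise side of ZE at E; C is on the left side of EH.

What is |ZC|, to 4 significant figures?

67.68

Z is at the origin; ZE runs at -7.3° with length 41.9, so E = 41.9·(cos -7.3°, sin -7.3°) = (41.56, -5.324). ∠ZEH = 114.1°, so EH runs at -7.3° + (180° − 114.1°) = 58.60° from the x-axis; with |EH| = 44.3, H = E + 44.3·(cos 58.60°, sin 58.60°) = (64.64, 32.49). EH is perpendicular to HC; with |HC| = 9.8 on the left of EH, C = H + 9.8·(-0.8536, 0.5210) = (56.28, 37.59). Then |ZC| = |C − Z| = 67.68.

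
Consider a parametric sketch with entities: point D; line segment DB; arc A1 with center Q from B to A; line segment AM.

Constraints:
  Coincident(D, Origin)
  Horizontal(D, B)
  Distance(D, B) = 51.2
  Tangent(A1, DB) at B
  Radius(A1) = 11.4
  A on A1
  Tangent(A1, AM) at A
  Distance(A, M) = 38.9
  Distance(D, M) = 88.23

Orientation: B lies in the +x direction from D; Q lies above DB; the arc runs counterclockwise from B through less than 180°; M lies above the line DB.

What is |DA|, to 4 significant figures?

61.99

Checks: ∠(QB, BD) = 90.00° ✓; |QB| = 11.40 ✓; |QA| = 11.40 ✓; ∠(QA, AM) = 90.00° ✓; |AM| = 38.90 ✓; |DM| = 88.23 ✓.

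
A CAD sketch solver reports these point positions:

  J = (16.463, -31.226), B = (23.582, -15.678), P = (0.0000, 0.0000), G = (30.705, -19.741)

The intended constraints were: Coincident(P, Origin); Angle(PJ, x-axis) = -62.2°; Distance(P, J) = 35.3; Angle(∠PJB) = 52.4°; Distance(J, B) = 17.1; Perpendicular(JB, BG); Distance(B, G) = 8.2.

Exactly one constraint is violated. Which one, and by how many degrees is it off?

Perpendicular(JB, BG) — off by 5.10°.

P = (0.00, 0.00) ✓; PJ at -62.20° ✓; |PJ| = 35.30 ✓; ∠PJB = 52.40° ✓; |JB| = 17.10 ✓; ∠(JB, BG) = 95.10° ✗; |BG| = 8.200 ✓.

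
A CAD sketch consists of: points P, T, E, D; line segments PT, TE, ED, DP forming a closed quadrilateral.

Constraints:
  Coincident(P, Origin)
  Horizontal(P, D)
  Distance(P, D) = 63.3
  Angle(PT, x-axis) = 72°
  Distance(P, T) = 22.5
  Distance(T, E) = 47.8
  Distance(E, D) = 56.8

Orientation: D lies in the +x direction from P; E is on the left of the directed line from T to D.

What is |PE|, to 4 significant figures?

68.13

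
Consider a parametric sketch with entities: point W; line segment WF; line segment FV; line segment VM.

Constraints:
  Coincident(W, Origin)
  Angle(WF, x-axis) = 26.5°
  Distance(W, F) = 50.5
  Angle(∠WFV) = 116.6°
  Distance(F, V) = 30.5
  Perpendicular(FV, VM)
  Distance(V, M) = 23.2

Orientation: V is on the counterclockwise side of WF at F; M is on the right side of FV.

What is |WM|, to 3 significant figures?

86.6

∠WFV = 116.6°, so FV runs at 26.5° + (180° − 116.6°) = 89.9° from the x-axis; with |FV| = 30.5, V = F + 30.5·(cos 89.9°, sin 89.9°) = (45.2, 53.0). The perpendicularity gives VM at right angles to FV; with |VM| = 23.2 on the right of FV, M = V + 23.2·(1.00, -0.00175) = (68.4, 53.0). Then |WM| = |M − W| = 86.6.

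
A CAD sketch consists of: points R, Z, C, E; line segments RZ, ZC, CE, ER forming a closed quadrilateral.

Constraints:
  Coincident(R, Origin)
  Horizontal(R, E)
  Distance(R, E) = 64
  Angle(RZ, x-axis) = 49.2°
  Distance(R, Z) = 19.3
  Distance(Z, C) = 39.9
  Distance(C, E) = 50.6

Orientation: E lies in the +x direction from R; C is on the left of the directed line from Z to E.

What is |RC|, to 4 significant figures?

59.20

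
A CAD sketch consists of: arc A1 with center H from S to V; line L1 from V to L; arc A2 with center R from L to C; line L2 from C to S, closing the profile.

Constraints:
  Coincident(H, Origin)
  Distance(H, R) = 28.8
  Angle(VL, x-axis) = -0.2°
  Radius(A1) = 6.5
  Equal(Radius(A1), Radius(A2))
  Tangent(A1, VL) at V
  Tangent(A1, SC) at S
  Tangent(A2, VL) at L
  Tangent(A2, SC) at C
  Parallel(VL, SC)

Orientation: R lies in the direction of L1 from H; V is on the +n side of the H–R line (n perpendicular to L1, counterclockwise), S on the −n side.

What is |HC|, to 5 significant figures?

29.524

The slot axis is L1's direction at -0.2°, so u = (cos -0.2°, sin -0.2°) = (0.99999, -0.0034907) and n = (−sin -0.2°, cos -0.2°) = (0.0034907, 0.99999). H is at the origin and R lies 28.8 along u from H, so R = 28.8·u = (28.800, -0.10053). Tangency of A1 to both parallel lines with radius 6.5 puts V and S at H ± 6.5·n: V = (0.022689, 6.5000), S = (-0.022689, -6.5000). Equal radii place L and C the same way about R: L = R + 6.5·n = (28.823, 6.3994), C = R − 6.5·n = (28.777, -6.6005). Then |HC| = |C − H| = 29.524.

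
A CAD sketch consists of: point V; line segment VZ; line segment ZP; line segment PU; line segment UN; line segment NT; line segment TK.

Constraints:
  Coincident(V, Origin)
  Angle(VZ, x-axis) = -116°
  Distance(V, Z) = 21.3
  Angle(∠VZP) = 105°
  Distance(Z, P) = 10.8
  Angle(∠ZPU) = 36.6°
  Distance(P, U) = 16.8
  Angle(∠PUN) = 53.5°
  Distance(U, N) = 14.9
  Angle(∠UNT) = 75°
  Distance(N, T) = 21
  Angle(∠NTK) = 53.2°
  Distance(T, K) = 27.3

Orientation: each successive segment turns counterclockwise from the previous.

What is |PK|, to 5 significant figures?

22.770

V is at the origin; VZ runs at -116.0° with length 21.3, so Z = (-9.3373, -19.144). ∠VZP = 105.0° gives ZP at -41.000° from the x-axis; with |ZP| = 10.8, P = (-1.1864, -26.230). ∠ZPU = 36.6° gives PU at 102.40° from the x-axis; with |PU| = 16.8, U = (-4.7940, -9.8217). ∠PUN = 53.5° gives UN at -131.10° from the x-axis; with |UN| = 14.9, N = (-14.589, -21.050). ∠UNT = 75.0° gives NT at -26.100° from the x-axis; with |NT| = 21.0, T = (4.2697, -30.288). ∠NTK = 53.2° gives TK at 100.70° from the x-axis; with |TK| = 27.3, K = (-0.79901, -3.4631). Then |PK| = |K − P| = 22.770.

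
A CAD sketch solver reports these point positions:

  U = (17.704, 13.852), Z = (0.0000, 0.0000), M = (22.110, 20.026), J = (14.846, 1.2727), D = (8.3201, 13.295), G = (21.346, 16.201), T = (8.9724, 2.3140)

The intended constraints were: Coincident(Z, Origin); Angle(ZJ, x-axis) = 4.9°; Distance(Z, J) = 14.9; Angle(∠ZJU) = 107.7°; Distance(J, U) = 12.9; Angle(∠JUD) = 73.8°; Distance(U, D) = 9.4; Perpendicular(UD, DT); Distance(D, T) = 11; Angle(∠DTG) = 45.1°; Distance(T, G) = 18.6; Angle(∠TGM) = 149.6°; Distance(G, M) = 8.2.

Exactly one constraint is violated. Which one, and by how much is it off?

Distance(G, M) = 8.2 — off by 4.30.

Z = (0.00, 0.00) ✓; ZJ at 4.900° ✓; |ZJ| = 14.90 ✓; ∠ZJU = 107.7° ✓; |JU| = 12.90 ✓; ∠JUD = 73.80° ✓; |UD| = 9.400 ✓; ∠(UD, DT) = 90.00° ✓; |DT| = 11.00 ✓; ∠DTG = 45.10° ✓; |TG| = 18.60 ✓; ∠TGM = 149.6° ✓; |GM| = 3.901 ✗.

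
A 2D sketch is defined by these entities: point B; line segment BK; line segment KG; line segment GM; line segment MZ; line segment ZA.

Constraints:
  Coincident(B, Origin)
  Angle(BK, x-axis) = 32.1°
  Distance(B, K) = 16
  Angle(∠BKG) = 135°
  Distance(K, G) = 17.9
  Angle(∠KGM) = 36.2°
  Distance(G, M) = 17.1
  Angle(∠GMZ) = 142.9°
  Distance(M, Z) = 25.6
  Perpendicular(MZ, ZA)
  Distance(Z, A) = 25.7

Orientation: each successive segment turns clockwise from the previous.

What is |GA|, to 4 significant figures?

42.15

B is at the origin; BK runs at 32.1° with length 16.0, so K = (13.55, 8.502). ∠BKG = 135.0° gives KG at -12.90° from the x-axis; with |KG| = 17.9, G = (31.00, 4.506). ∠KGM = 36.2° gives GM at -156.7° from the x-axis; with |GM| = 17.1, M = (15.30, -2.258). ∠GMZ = 142.9° gives MZ at 166.2° from the x-axis; with |MZ| = 25.6, Z = (-9.564, 3.849). MZ ⟂ ZA, so ZA runs at 76.20°; with |ZA| = 25.7, A = (-3.434, 28.81). Then |GA| = |A − G| = 42.15.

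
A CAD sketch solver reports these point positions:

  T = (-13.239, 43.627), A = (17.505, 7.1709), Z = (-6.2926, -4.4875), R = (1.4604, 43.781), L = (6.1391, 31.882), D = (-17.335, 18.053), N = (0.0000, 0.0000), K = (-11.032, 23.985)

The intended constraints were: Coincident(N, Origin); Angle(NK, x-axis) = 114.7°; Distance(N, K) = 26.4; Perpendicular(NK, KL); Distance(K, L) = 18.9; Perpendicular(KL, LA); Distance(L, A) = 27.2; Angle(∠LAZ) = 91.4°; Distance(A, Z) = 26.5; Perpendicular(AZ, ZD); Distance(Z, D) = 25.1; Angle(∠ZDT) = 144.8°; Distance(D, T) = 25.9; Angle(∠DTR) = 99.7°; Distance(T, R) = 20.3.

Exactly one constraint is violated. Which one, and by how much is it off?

Distance(T, R) = 20.3 — off by 5.60.

N = (0.00, 0.00) ✓; NK at 114.7° ✓; |NK| = 26.40 ✓; ∠(NK, KL) = 90.00° ✓; |KL| = 18.90 ✓; ∠(KL, LA) = 90.00° ✓; |LA| = 27.20 ✓; ∠LAZ = 91.40° ✓; |AZ| = 26.50 ✓; ∠(AZ, ZD) = 90.00° ✓; |ZD| = 25.10 ✓; ∠ZDT = 144.8° ✓; |DT| = 25.90 ✓; ∠DTR = 99.70° ✓; |TR| = 14.70 ✗.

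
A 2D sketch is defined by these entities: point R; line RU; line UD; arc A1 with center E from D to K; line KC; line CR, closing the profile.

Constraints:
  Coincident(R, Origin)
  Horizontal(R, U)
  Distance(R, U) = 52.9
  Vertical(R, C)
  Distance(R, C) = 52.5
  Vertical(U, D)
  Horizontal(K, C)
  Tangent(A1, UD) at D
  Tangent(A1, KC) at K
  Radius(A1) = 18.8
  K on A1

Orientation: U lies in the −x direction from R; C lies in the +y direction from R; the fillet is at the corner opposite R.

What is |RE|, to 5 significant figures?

47.943

R is at the origin; R and U share the same y with |RU| = 52.9 and U on the −x side, so U = (-52.900, 0.0000). R and C share the same x with |RC| = 52.5 and C on the +y side, so C = (0.0000, 52.500). The virtual corner opposite R is at (-52.900, 52.500). The tangent condition forces ED to be normal to UD and the tangent condition forces EK to be normal to KC, with radius 18.8, so the center E sits 18.8 in from both sides at E = (-34.100, 33.700). Then |RE| = |E − R| = 47.943.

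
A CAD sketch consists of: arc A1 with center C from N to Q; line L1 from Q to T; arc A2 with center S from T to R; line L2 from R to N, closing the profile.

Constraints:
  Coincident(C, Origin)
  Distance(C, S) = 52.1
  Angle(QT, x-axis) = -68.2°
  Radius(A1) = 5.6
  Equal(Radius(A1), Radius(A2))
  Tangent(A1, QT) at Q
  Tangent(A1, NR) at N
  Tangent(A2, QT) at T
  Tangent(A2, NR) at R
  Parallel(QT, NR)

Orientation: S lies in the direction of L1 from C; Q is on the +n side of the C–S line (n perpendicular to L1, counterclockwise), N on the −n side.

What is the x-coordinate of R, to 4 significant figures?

14.15

The slot axis is L1's direction at -68.2°, so u = (cos -68.2°, sin -68.2°) = (0.3714, -0.9285) and n = (−sin -68.2°, cos -68.2°) = (0.9285, 0.3714). C is at the origin and S lies 52.1 along u from C, so S = 52.1·u = (19.35, -48.37). Tangency of A1 to both parallel lines with radius 5.6 puts Q and N at C ± 5.6·n: Q = (5.200, 2.080), N = (-5.200, -2.080). Equal radii place T and R the same way about S: T = S + 5.6·n = (24.55, -46.29), R = S − 5.6·n = (14.15, -50.45). So R.x = 14.15.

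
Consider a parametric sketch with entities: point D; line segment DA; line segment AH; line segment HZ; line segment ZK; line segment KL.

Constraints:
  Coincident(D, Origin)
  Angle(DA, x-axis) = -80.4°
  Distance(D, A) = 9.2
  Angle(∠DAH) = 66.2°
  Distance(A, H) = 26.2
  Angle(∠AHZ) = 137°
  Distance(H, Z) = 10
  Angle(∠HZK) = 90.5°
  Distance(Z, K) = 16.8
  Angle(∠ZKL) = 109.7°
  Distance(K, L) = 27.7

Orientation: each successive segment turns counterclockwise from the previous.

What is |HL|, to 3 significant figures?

30.8

D is at the origin; DA runs at -80.4° with length 9.2, so A = (1.53, -9.07). ∠DAH = 66.2° gives AH at 33.4° from the x-axis; with |AH| = 26.2, H = (23.4, 5.35). ∠AHZ = 137.0° gives HZ at 76.4° from the x-axis; with |HZ| = 10.0, Z = (25.8, 15.1). ∠HZK = 90.5° gives ZK at 166° from the x-axis; with |ZK| = 16.8, K = (9.46, 19.2). ∠ZKL = 109.7° gives KL at -124° from the x-axis; with |KL| = 27.7, L = (-5.94, -3.85). Then |HL| = |L − H| = 30.8.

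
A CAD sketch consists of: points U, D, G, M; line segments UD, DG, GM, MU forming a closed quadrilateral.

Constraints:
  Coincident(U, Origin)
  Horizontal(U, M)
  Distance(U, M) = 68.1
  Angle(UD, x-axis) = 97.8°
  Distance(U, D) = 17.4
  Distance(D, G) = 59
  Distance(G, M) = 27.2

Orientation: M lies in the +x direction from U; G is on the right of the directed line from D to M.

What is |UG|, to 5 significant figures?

49.003

U is at the origin; U and M share the same y with |UM| = 68.1 and M in +x, so M = (68.1, 0). UD runs at 97.8° with |UD| = 17.4, so D = (-2.3615, 17.239). G is determined by |DG| = 59.0 and |GM| = 27.2 together: it lies at the intersection of circle(D, 59.0) and circle(M, 27.2). With |DM| = 72.540, the foot of the radical line on DM is 55.164 from D and the perpendicular offset is √(59.0² − 55.164²) = 20.927. Taking the right-of-DM solution: G = (46.249, -16.198).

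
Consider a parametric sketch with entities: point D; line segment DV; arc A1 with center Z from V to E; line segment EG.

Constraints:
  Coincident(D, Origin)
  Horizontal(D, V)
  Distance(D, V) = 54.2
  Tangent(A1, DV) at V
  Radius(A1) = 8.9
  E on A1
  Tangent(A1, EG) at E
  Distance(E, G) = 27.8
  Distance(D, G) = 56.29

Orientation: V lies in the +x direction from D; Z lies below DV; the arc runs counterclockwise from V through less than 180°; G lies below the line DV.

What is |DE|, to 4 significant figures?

46.07

Checks: |ZE| = 8.900 ✓; ∠(ZE, EG) = 90.00° ✓; |EG| = 27.80 ✓; |DG| = 56.29 ✓.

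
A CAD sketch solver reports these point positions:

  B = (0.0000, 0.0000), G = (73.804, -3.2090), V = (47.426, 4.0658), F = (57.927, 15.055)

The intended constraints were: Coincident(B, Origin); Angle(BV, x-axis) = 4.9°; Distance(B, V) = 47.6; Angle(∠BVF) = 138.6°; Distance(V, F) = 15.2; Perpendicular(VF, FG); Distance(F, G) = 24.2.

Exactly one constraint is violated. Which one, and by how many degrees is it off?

Perpendicular(VF, FG) — off by 5.30°.

B = (0.00, 0.00) ✓; BV at 4.900° ✓; |BV| = 47.60 ✓; ∠BVF = 138.6° ✓; |VF| = 15.20 ✓; ∠(VF, FG) = 95.30° ✗; |FG| = 24.20 ✓.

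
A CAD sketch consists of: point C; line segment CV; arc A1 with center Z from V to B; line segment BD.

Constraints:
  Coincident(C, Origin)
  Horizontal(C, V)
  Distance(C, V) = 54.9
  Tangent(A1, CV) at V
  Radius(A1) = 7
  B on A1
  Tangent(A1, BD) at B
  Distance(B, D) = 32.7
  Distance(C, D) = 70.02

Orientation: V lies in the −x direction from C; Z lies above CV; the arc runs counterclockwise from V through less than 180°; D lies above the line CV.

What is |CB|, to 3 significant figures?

49.0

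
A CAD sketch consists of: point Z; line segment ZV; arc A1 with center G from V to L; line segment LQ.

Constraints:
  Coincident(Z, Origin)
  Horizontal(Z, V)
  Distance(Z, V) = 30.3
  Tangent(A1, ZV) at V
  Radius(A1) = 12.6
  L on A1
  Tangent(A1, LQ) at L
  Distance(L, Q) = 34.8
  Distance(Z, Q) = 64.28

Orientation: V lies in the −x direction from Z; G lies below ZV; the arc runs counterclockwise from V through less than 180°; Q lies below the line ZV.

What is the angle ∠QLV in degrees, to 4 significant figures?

135.7°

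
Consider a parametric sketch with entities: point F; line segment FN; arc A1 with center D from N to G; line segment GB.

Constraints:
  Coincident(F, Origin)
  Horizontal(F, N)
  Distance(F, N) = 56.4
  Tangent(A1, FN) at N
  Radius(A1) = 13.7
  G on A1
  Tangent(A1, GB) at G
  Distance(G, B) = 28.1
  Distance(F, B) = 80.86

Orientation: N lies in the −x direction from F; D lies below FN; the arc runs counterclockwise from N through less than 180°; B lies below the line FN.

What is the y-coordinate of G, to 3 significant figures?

-14.3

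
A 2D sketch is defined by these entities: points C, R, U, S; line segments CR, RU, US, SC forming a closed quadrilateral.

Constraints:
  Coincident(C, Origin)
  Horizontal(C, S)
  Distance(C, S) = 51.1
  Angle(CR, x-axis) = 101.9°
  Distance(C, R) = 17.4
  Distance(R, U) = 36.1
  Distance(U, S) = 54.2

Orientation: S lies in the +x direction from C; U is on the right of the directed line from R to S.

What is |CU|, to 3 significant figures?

18.9

C is at the origin; CS is horizontal with |CS| = 51.1 and S in +x, so S = (51.1, 0). CR runs at 101.9° with |CR| = 17.4, so R = (-3.59, 17.0). U is determined by |RU| = 36.1 and |US| = 54.2 together: it lies at the intersection of circle(R, 36.1) and circle(S, 54.2). With |RS| = 57.3, the foot of the radical line on RS is 14.4 from R and the perpendicular offset is √(36.1² − 14.4²) = 33.1. Taking the right-of-RS solution: U = (0.289, -18.9).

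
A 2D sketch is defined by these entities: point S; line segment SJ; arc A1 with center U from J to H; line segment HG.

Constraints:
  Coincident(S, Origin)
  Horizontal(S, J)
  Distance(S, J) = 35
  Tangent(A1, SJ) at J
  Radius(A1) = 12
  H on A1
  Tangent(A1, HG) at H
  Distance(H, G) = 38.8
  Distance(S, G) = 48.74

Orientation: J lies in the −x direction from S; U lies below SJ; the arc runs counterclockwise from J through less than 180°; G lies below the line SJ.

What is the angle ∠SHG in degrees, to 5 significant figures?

67.571°

Checks: S.y = 0.00, J.y = 0.00 ✓; |UH| = 12.00 ✓; ∠(UH, HG) = 90.00° ✓; |HG| = 38.80 ✓; |SG| = 48.74 ✓.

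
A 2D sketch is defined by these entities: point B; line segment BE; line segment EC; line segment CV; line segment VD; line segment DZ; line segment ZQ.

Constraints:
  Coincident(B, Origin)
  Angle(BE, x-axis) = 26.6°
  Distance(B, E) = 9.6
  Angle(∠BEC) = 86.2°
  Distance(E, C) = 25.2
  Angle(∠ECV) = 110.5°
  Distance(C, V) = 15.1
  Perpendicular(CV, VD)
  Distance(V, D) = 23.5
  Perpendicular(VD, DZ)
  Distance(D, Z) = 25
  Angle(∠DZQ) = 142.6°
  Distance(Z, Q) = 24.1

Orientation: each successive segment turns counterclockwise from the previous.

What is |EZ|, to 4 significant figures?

1.080

CV ⟂ VD, so VD runs at -80.10°; with |VD| = 23.5, D = (-15.00, 0.2876). The perpendicularity gives DZ at right angles to VD, so DZ runs at 9.900°; with |DZ| = 25.0, Z = (9.625, 4.586). Then |EZ| = |Z − E| = 1.080.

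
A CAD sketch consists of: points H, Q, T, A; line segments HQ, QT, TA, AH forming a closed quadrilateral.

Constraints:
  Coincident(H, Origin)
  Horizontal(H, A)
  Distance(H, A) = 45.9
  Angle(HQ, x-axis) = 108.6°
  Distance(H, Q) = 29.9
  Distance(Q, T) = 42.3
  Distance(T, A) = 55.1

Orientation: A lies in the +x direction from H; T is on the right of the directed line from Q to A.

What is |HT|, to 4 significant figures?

15.76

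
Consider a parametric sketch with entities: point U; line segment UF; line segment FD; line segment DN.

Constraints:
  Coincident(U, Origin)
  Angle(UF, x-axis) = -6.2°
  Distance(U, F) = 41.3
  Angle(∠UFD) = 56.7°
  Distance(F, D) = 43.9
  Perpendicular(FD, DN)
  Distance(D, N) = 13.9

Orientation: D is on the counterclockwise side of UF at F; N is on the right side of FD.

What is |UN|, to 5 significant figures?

52.867

∠UFD = 56.7°, so FD runs at -6.2° + (180° − 56.7°) = 117.10° from the x-axis; with |FD| = 43.9, D = F + 43.9·(cos 117.10°, sin 117.10°) = (21.060, 34.620). The perpendicularity gives DN at right angles to FD; with |DN| = 13.9 on the right of FD, N = D + 13.9·(0.89021, 0.45554) = (33.434, 40.952). Then |UN| = |N − U| = 52.867.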